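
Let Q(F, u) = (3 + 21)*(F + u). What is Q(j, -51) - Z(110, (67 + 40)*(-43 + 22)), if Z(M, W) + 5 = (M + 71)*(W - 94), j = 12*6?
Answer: 424230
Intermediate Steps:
j = 72
Z(M, W) = -5 + (-94 + W)*(71 + M) (Z(M, W) = -5 + (M + 71)*(W - 94) = -5 + (71 + M)*(-94 + W) = -5 + (-94 + W)*(71 + M))
Q(F, u) = 24*F + 24*u (Q(F, u) = 24*(F + u) = 24*F + 24*u)
Q(j, -51) - Z(110, (67 + 40)*(-43 + 22)) = (24*72 + 24*(-51)) - (-6679 - 94*110 + 71*((67 + 40)*(-43 + 22)) + 110*((67 + 40)*(-43 + 22))) = (1728 - 1224) - (-6679 - 10340 + 71*(107*(-21)) + 110*(107*(-21))) = 504 - (-6679 - 10340 + 71*(-2247) + 110*(-2247)) = 504 - (-6679 - 10340 - 159537 - 247170) = 504 - 1*(-423726) = 504 + 423726 = 424230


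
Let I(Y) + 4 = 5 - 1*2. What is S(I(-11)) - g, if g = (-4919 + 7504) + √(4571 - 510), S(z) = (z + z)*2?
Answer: -2589 - √4061 ≈ -2652.7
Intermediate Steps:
I(Y) = -1 (I(Y) = -4 + (5 - 1*2) = -4 + (5 - 2) = -4 + 3 = -1)
S(z) = 4*z (S(z) = (2*z)*2 = 4*z)
g = 2585 + √4061 ≈ 2648.7
S(I(-11)) - g = 4*(-1) - (2585 + √4061) = -4 + (-2585 - √4061) = -2589 - √4061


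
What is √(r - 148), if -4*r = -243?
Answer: I*√349/2 ≈ 9.3408*I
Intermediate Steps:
r = 243/4 (r = -¼*(-243) = 243/4 ≈ 60.750)
√(r - 148) = √(243/4 - 148) = √(-349/4) = I*√349/2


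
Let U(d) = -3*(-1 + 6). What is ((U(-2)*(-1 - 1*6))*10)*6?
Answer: 6300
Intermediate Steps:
U(d) = -15 (U(d) = -3*5 = -15)
((U(-2)*(-1 - 1*6))*10)*6 = (-15*(-1 - 1*6)*10)*6 = (-15*(-1 - 6)*10)*6 = (-15*(-7)*10)*6 = (105*10)*6 = 1050*6 = 6300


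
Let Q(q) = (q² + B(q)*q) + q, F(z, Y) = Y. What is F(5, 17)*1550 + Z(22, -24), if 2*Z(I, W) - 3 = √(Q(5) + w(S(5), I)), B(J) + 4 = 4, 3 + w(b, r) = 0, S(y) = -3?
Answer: 52703/2 + 3*√3/2 ≈ 26354.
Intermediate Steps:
w(b, r) = -3 (w(b, r) = -3 + 0 = -3)
B(J) = 0 (B(J) = -4 + 4 = 0)
Q(q) = q + q² (Q(q) = (q² + 0*q) + q = (q² + 0) + q = q² + q = q + q²)
Z(I, W) = 3/2 + 3*√3/2 (Z(I, W) = 3/2 + √(5*(1 + 5) - 3)/2 = 3/2 + √(5*6 - 3)/2 = 3/2 + √(30 - 3)/2 = 3/2 + √27/2 = 3/2 + (3*√3)/2 = 3/2 + 3*√3/2)
F(5, 17)*1550 + Z(22, -24) = 17*1550 + (3/2 + 3*√3/2) = 26350 + (3/2 + 3*√3/2) = 52703/2 + 3*√3/2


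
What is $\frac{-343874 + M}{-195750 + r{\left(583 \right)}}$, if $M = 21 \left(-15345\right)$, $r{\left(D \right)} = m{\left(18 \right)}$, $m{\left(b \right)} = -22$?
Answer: $\frac{666119}{195772} \approx 3.4025$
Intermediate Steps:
$r{\left(D \right)} = -22$
$M = -322245$
$\frac{-343874 + M}{-195750 + r{\left(583 \right)}} = \frac{-343874 - 322245}{-195750 - 22} = - \frac{666119}{-195772} = \left(-666119\right) \left(- \frac{1}{195772}\right) = \frac{666119}{195772}$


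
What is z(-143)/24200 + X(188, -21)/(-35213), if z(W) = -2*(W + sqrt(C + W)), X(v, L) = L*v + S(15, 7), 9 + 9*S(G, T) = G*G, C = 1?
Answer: 4774169/38734300 - I*sqrt(142)/12100 ≈ 0.12325 - 0.00098483*I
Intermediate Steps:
S(G, T) = -1 + G**2/9 (S(G, T) = -1 + (G*G)/9 = -1 + G**2/9)
X(v, L) = 24 + L*v (X(v, L) = L*v + (-1 + (1/9)*15**2) = L*v + (-1 + (1/9)*225) = L*v + (-1 + 25) = L*v + 24 = 24 + L*v)
z(W) = -2*W - 2*sqrt(1 + W) (z(W) = -2*(W + sqrt(1 + W)) = -2*W - 2*sqrt(1 + W))
z(-143)/24200 + X(188, -21)/(-35213) = (-2*(-143) - 2*sqrt(1 - 143))/24200 + (24 - 21*188)/(-35213) = (286 - 2*I*sqrt(142))*(1/24200) + (24 - 3948)*(-1/35213) = (286 - 2*I*sqrt(142))*(1/24200) - 3924*(-1/35213) = (286 - 2*I*sqrt(142))*(1/24200) + 3924/35213 = (13/1100 - I*sqrt(142)/12100) + 3924/35213 = 4774169/38734300 - I*sqrt(142)/12100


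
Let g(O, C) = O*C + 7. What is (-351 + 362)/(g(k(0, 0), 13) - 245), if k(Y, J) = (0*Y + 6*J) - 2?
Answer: -1/24 ≈ -0.041667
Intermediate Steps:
k(Y, J) = -2 + 6*J (k(Y, J) = (0 + 6*J) - 2 = 6*J - 2 = -2 + 6*J)
g(O, C) = 7 + C*O (g(O, C) = C*O + 7 = 7 + C*O)
(-351 + 362)/(g(k(0, 0), 13) - 245) = (-351 + 362)/((7 + 13*(-2 + 6*0)) - 245) = 11/((7 + 13*(-2 + 0)) - 245) = 11/((7 + 13*(-2)) - 245) = 11/((7 - 26) - 245) = 11/(-19 - 245) = 11/(-264) = 11*(-1/264) = -1/24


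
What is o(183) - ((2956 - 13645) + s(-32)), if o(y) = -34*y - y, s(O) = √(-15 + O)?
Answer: 4284 - I*√47 ≈ 4284.0 - 6.8557*I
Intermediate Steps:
o(y) = -35*y
o(183) - ((2956 - 13645) + s(-32)) = -35*183 - ((2956 - 13645) + √(-15 - 32)) = -6405 - (-10689 + √(-47)) = -6405 - (-10689 + I*√47) = -6405 + (10689 - I*√47) = 4284 - I*√47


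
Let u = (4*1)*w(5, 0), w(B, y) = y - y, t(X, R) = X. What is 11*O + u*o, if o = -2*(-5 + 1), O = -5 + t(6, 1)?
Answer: 11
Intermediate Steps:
w(B, y) = 0
O = 1 (O = -5 + 6 = 1)
u = 0 (u = (4*1)*0 = 4*0 = 0)
o = 8 (o = -2*(-4) = 8)
11*O + u*o = 11*1 + 0*8 = 11 + 0 = 11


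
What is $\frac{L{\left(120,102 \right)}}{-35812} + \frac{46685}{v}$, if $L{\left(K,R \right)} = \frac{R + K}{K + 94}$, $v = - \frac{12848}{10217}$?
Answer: $- \frac{456933625827827}{12308011408} \approx -37125.0$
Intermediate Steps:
$v = - \frac{12848}{10217}$ ($v = \left(-12848\right) \frac{1}{10217} = - \frac{12848}{10217} \approx -1.2575$)
$L{\left(K,R \right)} = \frac{K + R}{94 + K}$
$\frac{L{\left(120,102 \right)}}{-35812} + \frac{46685}{v} = \frac{\frac{1}{94 + 120} \left(120 + 102\right)}{-35812} + \frac{46685}{- \frac{12848}{10217}} = \frac{1}{214} \cdot 222 \left(- \frac{1}{35812}\right) + 46685 \left(- \frac{10217}{12848}\right) = \frac{1}{214} \cdot 222 \left(- \frac{1}{35812}\right) - \frac{476980645}{12848} = \frac{111}{107} \left(- \frac{1}{35812}\right) - \frac{476980645}{12848} = - \frac{111}{3831884} - \frac{476980645}{12848} = - \frac{456933625827827}{12308011408}$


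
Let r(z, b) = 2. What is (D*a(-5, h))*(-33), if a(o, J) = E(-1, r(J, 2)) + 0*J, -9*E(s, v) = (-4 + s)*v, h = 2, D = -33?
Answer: 1210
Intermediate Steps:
E(s, v) = -v*(-4 + s)/9 (E(s, v) = -(-4 + s)*v/9 = -v*(-4 + s)/9)
a(o, J) = 10/9 (a(o, J) = (1/9)*2*(4 - 1*(-1)) + 0*J = (1/9)*2*(4 + 1) + 0 = (1/9)*2*5 + 0 = 10/9 + 0 = 10/9)
(D*a(-5, h))*(-33) = -33*10/9*(-33) = -110/3*(-33) = 1210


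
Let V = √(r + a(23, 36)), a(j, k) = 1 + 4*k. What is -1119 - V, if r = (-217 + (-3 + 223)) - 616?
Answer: -1119 - 6*I*√13 ≈ -1119.0 - 21.633*I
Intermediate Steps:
r = -613 (r = (-217 + 220) - 616 = 3 - 616 = -613)
V = 6*I*√13 (V = √(-613 + (1 + 4*36)) = √(-613 + (1 + 144)) = √(-613 + 145) = √(-468) = 6*I*√13 ≈ 21.633*I)
-1119 - V = -1119 - 6*I*√13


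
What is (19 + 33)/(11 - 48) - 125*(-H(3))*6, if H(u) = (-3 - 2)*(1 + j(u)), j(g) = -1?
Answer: -52/37 ≈ -1.4054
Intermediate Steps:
H(u) = 0 (H(u) = (-3 - 2)*(1 - 1) = -5*0 = 0)
(19 + 33)/(11 - 48) - 125*(-H(3))*6 = (19 + 33)/(11 - 48) - 125*(-1*0)*6 = 52/(-37) - 0*6 = 52*(-1/37) - 125*0 = -52/37 + 0 = -52/37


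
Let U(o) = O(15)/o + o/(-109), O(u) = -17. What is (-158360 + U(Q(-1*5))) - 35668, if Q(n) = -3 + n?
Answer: -169190499/872 ≈ -1.9403e+5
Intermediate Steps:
U(o) = -17/o - o/109 (U(o) = -17/o + o/(-109) = -17/o + o*(-1/109) = -17/o - o/109)
(-158360 + U(Q(-1*5))) - 35668 = (-158360 + (-17/(-3 - 1*5) - (-3 - 1*5)/109)) - 35668 = (-158360 + (-17/(-3 - 5) - (-3 - 5)/109)) - 35668 = (-158360 + (-17/(-8) - 1/109*(-8))) - 35668 = (-158360 + (-17*(-1/8) + 8/109)) - 35668 = (-158360 + (17/8 + 8/109)) - 35668 = (-158360 + 1917/872) - 35668 = -138088003/872 - 35668 = -169190499/872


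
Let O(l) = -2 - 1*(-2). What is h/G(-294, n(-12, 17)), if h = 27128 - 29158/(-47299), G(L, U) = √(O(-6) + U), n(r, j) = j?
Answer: 75479790*√17/47299 ≈ 6579.7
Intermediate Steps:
O(l) = 0 (O(l) = -2 + 2 = 0)
G(L, U) = √U (G(L, U) = √(0 + U) = √U)
h = 1283156430/47299 (h = 27128 - 29158*(-1/47299) = 27128 + 29158/47299 = 1283156430/47299 ≈ 27129.)
h/G(-294, n(-12, 17)) = 1283156430/(47299*(√17)) = 1283156430*(√17/17)/47299 = 75479790*√17/47299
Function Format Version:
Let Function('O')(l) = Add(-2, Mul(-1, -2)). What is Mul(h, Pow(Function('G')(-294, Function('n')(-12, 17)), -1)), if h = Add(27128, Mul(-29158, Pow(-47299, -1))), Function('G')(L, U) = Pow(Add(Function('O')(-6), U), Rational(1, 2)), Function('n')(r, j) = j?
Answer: Mul(Rational(75479790, 47299), Pow(17, Rational(1, 2))) ≈ 6579.7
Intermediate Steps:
Function('O')(l) = 0 (Function('O')(l) = Add(-2, 2) = 0)
Function('G')(L, U) = Pow(U, Rational(1, 2)) (Function('G')(L, U) = Pow(Add(0, U), Rational(1, 2)) = Pow(U, Rational(1, 2)))
h = Rational(1283156430, 47299) (h = Add(27128, Mul(-29158, Rational(-1, 47299))) = Add(27128, Rational(29158, 47299)) = Rational(1283156430, 47299) ≈ 27129.)
Mul(h, Pow(Function('G')(-294, Function('n')(-12, 17)), -1)) = Mul(Rational(1283156430, 47299), Pow(Pow(17, Rational(1, 2)), -1)) = Mul(Rational(1283156430, 47299), Mul(Rational(1, 17), Pow(17, Rational(1, 2)))) = Mul(Rational(75479790, 47299), Pow(17, Rational(1, 2)))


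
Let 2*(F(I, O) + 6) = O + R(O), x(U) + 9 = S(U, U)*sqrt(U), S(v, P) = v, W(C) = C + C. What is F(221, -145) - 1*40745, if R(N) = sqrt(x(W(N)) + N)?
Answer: -81647/2 + sqrt(-154 - 290*I*sqrt(290))/2 ≈ -40799.0 - 25.236*I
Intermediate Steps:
W(C) = 2*C
x(U) = -9 + U**(3/2) (x(U) = -9 + U*sqrt(U) = -9 + U**(3/2))
R(N) = sqrt(-9 + N + 2*sqrt(2)*N**(3/2)) (R(N) = sqrt((-9 + (2*N)**(3/2)) + N) = sqrt((-9 + 2*sqrt(2)*N**(3/2)) + N) = sqrt(-9 + N + 2*sqrt(2)*N**(3/2)))
F(I, O) = -6 + O/2 + sqrt(-9 + O + 2*sqrt(2)*O**(3/2))/2 (F(I, O) = -6 + (O + sqrt(-9 + O + 2*sqrt(2)*O**(3/2)))/2 = -6 + (O/2 + sqrt(-9 + O + 2*sqrt(2)*O**(3/2))/2) = -6 + O/2 + sqrt(-9 + O + 2*sqrt(2)*O**(3/2))/2)
F(221, -145) - 1*40745 = (-6 + (1/2)*(-145) + sqrt(-9 - 145 + 2*sqrt(2)*(-145)**(3/2))/2) - 1*40745 = (-6 - 145/2 + sqrt(-9 - 145 + 2*sqrt(2)*(-145*I*sqrt(145)))/2) - 40745 = (-6 - 145/2 + sqrt(-9 - 145 - 290*I*sqrt(290))/2) - 40745 = (-6 - 145/2 + sqrt(-154 - 290*I*sqrt(290))/2) - 40745 = (-157/2 + sqrt(-154 - 290*I*sqrt(290))/2) - 40745 = -81647/2 + sqrt(-154 - 290*I*sqrt(290))/2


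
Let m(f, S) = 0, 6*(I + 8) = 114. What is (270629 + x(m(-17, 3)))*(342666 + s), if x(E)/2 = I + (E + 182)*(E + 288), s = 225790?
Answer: 213445564248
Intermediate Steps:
I = 11 (I = -8 + (⅙)*114 = -8 + 19 = 11)
x(E) = 22 + 2*(182 + E)*(288 + E) (x(E) = 2*(11 + (E + 182)*(E + 288)) = 2*(11 + (182 + E)*(288 + E)) = 22 + 2*(182 + E)*(288 + E))
(270629 + x(m(-17, 3)))*(342666 + s) = (270629 + (104854 + 2*0² + 940*0))*(342666 + 225790) = (270629 + (104854 + 2*0 + 0))*568456 = (270629 + (104854 + 0 + 0))*568456 = (270629 + 104854)*568456 = 375483*568456 = 213445564248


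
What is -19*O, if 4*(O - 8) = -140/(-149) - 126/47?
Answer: -2013069/14006 ≈ -143.73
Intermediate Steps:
O = 105951/14006 (O = 8 + (-140/(-149) - 126/47)/4 = 8 + (-140*(-1/149) - 126*1/47)/4 = 8 + (140/149 - 126/47)/4 = 8 + (¼)*(-12194/7003) = 8 - 6097/14006 = 105951/14006 ≈ 7.5647)
-19*O = -19*105951/14006 = -2013069/14006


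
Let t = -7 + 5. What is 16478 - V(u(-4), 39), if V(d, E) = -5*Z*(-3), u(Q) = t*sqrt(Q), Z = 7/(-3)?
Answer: 16513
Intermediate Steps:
Z = -7/3 (Z = 7*(-1/3) = -7/3 ≈ -2.3333)
t = -2
u(Q) = -2*sqrt(Q)
V(d, E) = -35 (V(d, E) = -5*(-7/3)*(-3) = (35/3)*(-3) = -35)
16478 - V(u(-4), 39) = 16478 - 1*(-35) = 16478 + 35 = 16513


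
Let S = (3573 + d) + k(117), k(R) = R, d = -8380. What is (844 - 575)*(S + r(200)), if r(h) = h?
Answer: -1207810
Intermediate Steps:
S = -4690 (S = (3573 - 8380) + 117 = -4807 + 117 = -4690)
(844 - 575)*(S + r(200)) = (844 - 575)*(-4690 + 200) = 269*(-4490) = -1207810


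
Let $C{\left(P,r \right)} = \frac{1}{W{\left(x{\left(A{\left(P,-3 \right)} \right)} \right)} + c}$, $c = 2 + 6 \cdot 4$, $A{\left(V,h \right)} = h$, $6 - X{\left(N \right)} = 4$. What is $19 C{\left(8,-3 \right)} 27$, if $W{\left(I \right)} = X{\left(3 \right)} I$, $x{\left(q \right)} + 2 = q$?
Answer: $\frac{513}{16} \approx 32.063$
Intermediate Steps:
$X{\left(N \right)} = 2$ ($X{\left(N \right)} = 6 - 4 = 2$)
$c = 26$ ($c = 2 + 24 = 26$)
$x{\left(q \right)} = -2 + q$
$W{\left(I \right)} = 2 I$
$C{\left(P,r \right)} = \frac{1}{16}$ ($C{\left(P,r \right)} = \frac{1}{2 \left(-2 - 3\right) + 26} = \frac{1}{2 \left(-5\right) + 26} = \frac{1}{-10 + 26} = \frac{1}{16}$)
$19 C{\left(8,-3 \right)} 27 = 19 \cdot \frac{1}{16} \cdot 27 = \frac{19}{16} \cdot 27 = \frac{513}{16}$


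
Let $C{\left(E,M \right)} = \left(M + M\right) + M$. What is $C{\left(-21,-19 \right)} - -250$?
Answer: $193$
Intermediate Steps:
$C{\left(E,M \right)} = 3 M$ ($C{\left(E,M \right)} = 2 M + M = 3 M$)
$C{\left(-21,-19 \right)} - -250 = 3 \left(-19\right) - -250 = -57 + 250 = 193$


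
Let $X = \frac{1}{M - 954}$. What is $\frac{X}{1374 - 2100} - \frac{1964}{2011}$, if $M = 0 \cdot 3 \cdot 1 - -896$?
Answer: $- \frac{82698101}{84679188} \approx -0.9766$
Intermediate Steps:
$M = 896$ ($M = 0 \cdot 1 + 896 = 0 + 896 = 896$)
$X = - \frac{1}{58}$ ($X = \frac{1}{896 - 954} = \frac{1}{-58} = - \frac{1}{58} \approx -0.017241$)
$\frac{X}{1374 - 2100} - \frac{1964}{2011} = - \frac{1}{58 \left(1374 - 2100\right)} - \frac{1964}{2011} = - \frac{1}{58 \left(-726\right)} - \frac{1964}{2011} = \left(- \frac{1}{58}\right) \left(- \frac{1}{726}\right) - \frac{1964}{2011} = \frac{1}{42108} - \frac{1964}{2011} = - \frac{82698101}{84679188}$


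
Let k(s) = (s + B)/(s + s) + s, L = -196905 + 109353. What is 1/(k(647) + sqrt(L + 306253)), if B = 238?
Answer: 154929326/48030830139 - 1674436*sqrt(218701)/336215810973 ≈ 0.00089659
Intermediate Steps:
L = -87552
k(s) = s + (238 + s)/(2*s) (k(s) = (s + 238)/(s + s) + s = (238 + s)/((2*s)) + s = (238 + s)*(1/(2*s)) + s = (238 + s)/(2*s) + s = s + (238 + s)/(2*s))
1/(k(647) + sqrt(L + 306253)) = 1/((1/2 + 647 + 119/647) + sqrt(-87552 + 306253)) = 1/((1/2 + 647 + 119*(1/647)) + sqrt(218701)) = 1/((1/2 + 647 + 119/647) + sqrt(218701)) = 1/(838103/1294 + sqrt(218701))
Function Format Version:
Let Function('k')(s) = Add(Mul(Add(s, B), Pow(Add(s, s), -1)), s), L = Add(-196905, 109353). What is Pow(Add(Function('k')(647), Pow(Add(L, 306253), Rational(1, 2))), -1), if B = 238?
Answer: Add(Rational(154929326, 48030830139), Mul(Rational(-1674436, 336215810973), Pow(218701, Rational(1, 2)))) ≈ 0.00089659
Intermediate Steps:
L = -87552
Function('k')(s) = Add(s, Mul(Rational(1, 2), Pow(s, -1), Add(238, s))) (Function('k')(s) = Add(Mul(Add(s, 238), Pow(Add(s, s), -1)), s) = Add(Mul(Add(238, s), Pow(Mul(2, s), -1)), s) = Add(Mul(Add(238, s), Mul(Rational(1, 2), Pow(s, -1))), s) = Add(Mul(Rational(1, 2), Pow(s, -1), Add(238, s)), s) = Add(s, Mul(Rational(1, 2), Pow(s, -1), Add(238, s))))
Pow(Add(Function('k')(647), Pow(Add(L, 306253), Rational(1, 2))), -1) = Pow(Add(Add(Rational(1, 2), 647, Mul(119, Pow(647, -1))), Pow(Add(-87552, 306253), Rational(1, 2))), -1) = Pow(Add(Add(Rational(1, 2), 647, Mul(119, Rational(1, 647))), Pow(218701, Rational(1, 2))), -1) = Pow(Add(Add(Rational(1, 2), 647, Rational(119, 647)), Pow(218701, Rational(1, 2))), -1) = Pow(Add(Rational(838103, 1294), Pow(218701, Rational(1, 2))), -1)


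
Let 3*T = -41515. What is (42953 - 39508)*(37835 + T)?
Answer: 248005550/3 ≈ 8.2669e+7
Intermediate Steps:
T = -41515/3 (T = (⅓)*(-41515) = -41515/3 ≈ -13838.)
(42953 - 39508)*(37835 + T) = (42953 - 39508)*(37835 - 41515/3) = 3445*(71990/3) = 248005550/3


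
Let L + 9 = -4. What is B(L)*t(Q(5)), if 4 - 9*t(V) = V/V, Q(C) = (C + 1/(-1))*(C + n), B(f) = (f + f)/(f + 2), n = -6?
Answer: 26/33 ≈ 0.78788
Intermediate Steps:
L = -13 (L = -9 - 4 = -13)
B(f) = 2*f/(2 + f) (B(f) = (2*f)/(2 + f) = 2*f/(2 + f))
Q(C) = (-1 + C)*(-6 + C) (Q(C) = (C + 1/(-1))*(C - 6) = (C - 1)*(-6 + C) = (-1 + C)*(-6 + C))
t(V) = ⅓ (t(V) = 4/9 - V/(9*V) = 4/9 - ⅑*1 = 4/9 - ⅑ = ⅓)
B(L)*t(Q(5)) = (2*(-13)/(2 - 13))*(⅓) = (2*(-13)/(-11))*(⅓) = (2*(-13)*(-1/11))*(⅓) = (26/11)*(⅓) = 26/33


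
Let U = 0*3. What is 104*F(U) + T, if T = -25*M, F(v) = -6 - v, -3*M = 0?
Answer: -624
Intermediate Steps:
M = 0 (M = -1/3*0 = 0)
U = 0
T = 0 (T = -25*0 = 0)
104*F(U) + T = 104*(-6 - 1*0) + 0 = 104*(-6 + 0) + 0 = 104*(-6) + 0 = -624 + 0 = -624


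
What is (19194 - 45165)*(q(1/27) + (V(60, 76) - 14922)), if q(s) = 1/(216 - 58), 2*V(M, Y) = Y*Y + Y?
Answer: 49224576357/158 ≈ 3.1155e+8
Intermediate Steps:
V(M, Y) = Y/2 + Y²/2 (V(M, Y) = (Y*Y + Y)/2 = (Y² + Y)/2 = (Y + Y²)/2 = Y/2 + Y²/2)
q(s) = 1/158
(19194 - 45165)*(q(1/27) + (V(60, 76) - 14922)) = (19194 - 45165)*(1/158 + ((½)*76*(1 + 76) - 14922)) = -25971*(1/158 + ((½)*76*77 - 14922)) = -25971*(1/158 + (2926 - 14922)) = -25971*(1/158 - 11996) = -25971*(-1895367/158) = 49224576357/158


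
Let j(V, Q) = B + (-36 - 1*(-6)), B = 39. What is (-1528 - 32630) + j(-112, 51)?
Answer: -34149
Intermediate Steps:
j(V, Q) = 9 (j(V, Q) = 39 + (-36 - 1*(-6)) = 39 + (-36 + 6) = 39 - 30 = 9)
(-1528 - 32630) + j(-112, 51) = (-1528 - 32630) + 9 = -34158 + 9 = -34149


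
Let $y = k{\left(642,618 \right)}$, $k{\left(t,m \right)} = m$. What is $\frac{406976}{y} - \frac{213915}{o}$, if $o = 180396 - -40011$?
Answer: $\frac{14928026627}{22701921} \approx 657.57$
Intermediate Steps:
$y = 618$
$o = 220407$ ($o = 180396 + 40011 = 220407$)
$\frac{406976}{y} - \frac{213915}{o} = \frac{406976}{618} - \frac{213915}{220407} = 406976 \cdot \frac{1}{618} - \frac{71305}{73469} = \frac{203488}{309} - \frac{71305}{73469} = \frac{14928026627}{22701921}$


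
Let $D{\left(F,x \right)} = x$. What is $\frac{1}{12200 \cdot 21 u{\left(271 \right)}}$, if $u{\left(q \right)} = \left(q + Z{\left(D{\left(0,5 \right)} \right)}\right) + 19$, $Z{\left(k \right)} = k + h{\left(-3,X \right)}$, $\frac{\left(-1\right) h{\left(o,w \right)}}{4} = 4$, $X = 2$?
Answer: $\frac{1}{71479800} \approx 1.399 \cdot 10^{-8}$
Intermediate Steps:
$h{\left(o,w \right)} = -16$ ($h{\left(o,w \right)} = \left(-4\right) 4 = -16$)
$Z{\left(k \right)} = -16 + k$ ($Z{\left(k \right)} = k - 16 = -16 + k$)
$u{\left(q \right)} = 8 + q$ ($u{\left(q \right)} = \left(q + \left(-16 + 5\right)\right) + 19 = \left(q - 11\right) + 19 = \left(-11 + q\right) + 19 = 8 + q$)
$\frac{1}{12200 \cdot 21 u{\left(271 \right)}} = \frac{1}{12200 \cdot 21 \left(8 + 271\right)} = \frac{1}{256200 \cdot 279} = \frac{1}{256200} \cdot \frac{1}{279} = \frac{1}{71479800}$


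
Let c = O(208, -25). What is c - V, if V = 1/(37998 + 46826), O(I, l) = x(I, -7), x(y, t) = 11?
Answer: 933063/84824 ≈ 11.000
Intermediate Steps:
O(I, l) = 11
c = 11
V = 1/84824 ≈ 1.1789e-5
c - V = 11 - 1*1/84824 = 11 - 1/84824 = 933063/84824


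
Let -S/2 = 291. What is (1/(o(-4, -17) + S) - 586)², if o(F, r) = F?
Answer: 117921499609/343396 ≈ 3.4340e+5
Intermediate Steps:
S = -582 (S = -2*291 = -582)
(1/(o(-4, -17) + S) - 586)² = (1/(-4 - 582) - 586)² = (1/(-586) - 586)² = (-1/586 - 586)² = (-343397/586)² = 117921499609/343396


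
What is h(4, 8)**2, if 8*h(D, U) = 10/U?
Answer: 25/1024 ≈ 0.024414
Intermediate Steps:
h(D, U) = 5/(4*U) (h(D, U) = (10/U)/8 = 5/(4*U))
h(4, 8)**2 = ((5/4)/8)**2 = ((5/4)*(1/8))**2 = (5/32)**2 = 25/1024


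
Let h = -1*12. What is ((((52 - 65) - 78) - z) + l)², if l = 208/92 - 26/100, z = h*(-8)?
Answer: 45262137001/1322500 ≈ 34225.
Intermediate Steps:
h = -12
z = 96 (z = -12*(-8) = 96)
l = 2301/1150 (l = 208*(1/92) - 26*1/100 = 52/23 - 13/50 = 2301/1150 ≈ 2.0009)
((((52 - 65) - 78) - z) + l)² = ((((52 - 65) - 78) - 1*96) + 2301/1150)² = (((-13 - 78) - 96) + 2301/1150)² = ((-91 - 96) + 2301/1150)² = (-187 + 2301/1150)² = (-212749/1150)² = 45262137001/1322500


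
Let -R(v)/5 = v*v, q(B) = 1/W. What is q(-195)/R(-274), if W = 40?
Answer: -1/15015200 ≈ -6.6599e-8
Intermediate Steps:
q(B) = 1/40
R(v) = -5*v**2 (R(v) = -5*v*v = -5*v**2)
q(-195)/R(-274) = 1/(40*((-5*(-274)**2))) = 1/(40*((-5*75076))) = (1/40)/(-375380) = (1/40)*(-1/375380) = -1/15015200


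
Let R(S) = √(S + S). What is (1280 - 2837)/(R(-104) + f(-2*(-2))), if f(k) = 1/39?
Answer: 60723*I/(-I + 156*√13) ≈ -0.19194 + 107.96*I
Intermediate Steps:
f(k) = 1/39
R(S) = √2*√S (R(S) = √(2*S) = √2*√S)
(1280 - 2837)/(R(-104) + f(-2*(-2))) = (1280 - 2837)/(√2*√(-104) + 1/39) = -1557/(√2*(2*I*√26) + 1/39) = -1557/(4*I*√13 + 1/39) = -1557/(1/39 + 4*I*√13)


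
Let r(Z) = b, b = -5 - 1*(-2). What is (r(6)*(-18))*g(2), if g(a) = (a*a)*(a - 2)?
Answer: 0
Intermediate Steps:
b = -3 (b = -5 + 2 = -3)
g(a) = a²*(-2 + a)
r(Z) = -3
(r(6)*(-18))*g(2) = (-3*(-18))*(2²*(-2 + 2)) = 54*(4*0) = 54*0 = 0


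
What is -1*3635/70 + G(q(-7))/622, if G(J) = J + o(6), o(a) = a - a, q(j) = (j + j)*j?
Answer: -225411/4354 ≈ -51.771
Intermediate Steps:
q(j) = 2*j**2 (q(j) = (2*j)*j = 2*j**2)
o(a) = 0
G(J) = J (G(J) = J + 0 = J)
-1*3635/70 + G(q(-7))/622 = -1*3635/70 + (2*(-7)**2)/622 = -3635*1/70 + (2*49)*(1/622) = -727/14 + 98*(1/622) = -727/14 + 49/311 = -225411/4354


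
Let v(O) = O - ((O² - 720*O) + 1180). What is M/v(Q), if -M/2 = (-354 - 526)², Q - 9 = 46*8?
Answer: -387200/32127 ≈ -12.052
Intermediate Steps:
Q = 377 (Q = 9 + 46*8 = 9 + 368 = 377)
M = -1548800 (M = -2*(-354 - 526)² = -2*(-880)² = -2*774400 = -1548800)
v(O) = -1180 - O² + 721*O (v(O) = O - (1180 + O² - 720*O) = O + (-1180 - O² + 720*O) = -1180 - O² + 721*O)
M/v(Q) = -1548800/(-1180 - 1*377² + 721*377) = -1548800/(-1180 - 1*142129 + 271817) = -1548800/(-1180 - 142129 + 271817) = -1548800/128508 = -1548800*1/128508 = -387200/32127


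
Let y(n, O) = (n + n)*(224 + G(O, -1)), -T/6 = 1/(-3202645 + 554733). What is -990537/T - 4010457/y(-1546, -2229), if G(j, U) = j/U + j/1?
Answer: -302768370558416935/692608 ≈ -4.3714e+11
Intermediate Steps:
G(j, U) = j + j/U (G(j, U) = j/U + j*1 = j/U + j = j + j/U)
T = 3/1323956 (T = -6/(-3202645 + 554733) = -6/(-2647912) = -6*(-1/2647912) = 3/1323956 ≈ 2.2659e-6)
y(n, O) = 448*n (y(n, O) = (n + n)*(224 + (O + O/(-1))) = (2*n)*(224 + (O + O*(-1))) = (2*n)*(224 + (O - O)) = (2*n)*(224 + 0) = (2*n)*224 = 448*n)
-990537/T - 4010457/y(-1546, -2229) = -990537/3/1323956 - 4010457/(448*(-1546)) = -990537*1323956/3 - 4010457/(-692608) = -437142468124 - 4010457*(-1/692608) = -437142468124 + 4010457/692608 = -302768370558416935/692608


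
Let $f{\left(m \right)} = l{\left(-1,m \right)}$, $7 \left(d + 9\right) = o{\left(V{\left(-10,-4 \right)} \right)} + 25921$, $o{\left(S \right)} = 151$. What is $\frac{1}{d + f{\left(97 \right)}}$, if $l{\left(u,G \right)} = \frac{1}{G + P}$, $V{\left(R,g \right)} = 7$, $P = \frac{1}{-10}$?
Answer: $\frac{6783}{25202791} \approx 0.00026914$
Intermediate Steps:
$P = - \frac{1}{10} \approx -0.1$
$d = \frac{26009}{7}$ ($d = -9 + \frac{151 + 25921}{7} = -9 + \frac{1}{7} \cdot 26072 = -9 + \frac{26072}{7} = \frac{26009}{7} \approx 3715.6$)
$l{\left(u,G \right)} = \frac{1}{- \frac{1}{10} + G}$ ($l{\left(u,G \right)} = \frac{1}{G - \frac{1}{10}} = \frac{1}{- \frac{1}{10} + G}$)
$f{\left(m \right)} = \frac{10}{-1 + 10 m}$
$\frac{1}{d + f{\left(97 \right)}} = \frac{1}{\frac{26009}{7} + \frac{10}{-1 + 10 \cdot 97}} = \frac{1}{\frac{26009}{7} + \frac{10}{-1 + 970}} = \frac{1}{\frac{26009}{7} + \frac{10}{969}} = \frac{1}{\frac{25202791}{6783}} = \frac{6783}{25202791}$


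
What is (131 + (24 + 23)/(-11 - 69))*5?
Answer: 10433/16 ≈ 652.06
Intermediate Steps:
(131 + (24 + 23)/(-11 - 69))*5 = (131 + 47/(-80))*5 = (131 + 47*(-1/80))*5 = (131 - 47/80)*5 = (10433/80)*5 = 10433/16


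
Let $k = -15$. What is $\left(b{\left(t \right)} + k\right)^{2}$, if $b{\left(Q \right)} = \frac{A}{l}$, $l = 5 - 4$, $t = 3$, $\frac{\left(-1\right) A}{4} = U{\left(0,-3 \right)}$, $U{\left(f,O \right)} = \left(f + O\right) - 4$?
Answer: $169$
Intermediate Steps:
$U{\left(f,O \right)} = -4 + O + f$ ($U{\left(f,O \right)} = \left(O + f\right) - 4 = -4 + O + f$)
$A = 28$ ($A = - 4 \left(-4 - 3 + 0\right) = \left(-4\right) \left(-7\right) = 28$)
$l = 1$ ($l = 5 - 4 = 1$)
$b{\left(Q \right)} = 28$ ($b{\left(Q \right)} = \frac{28}{1} = 28 \cdot 1 = 28$)
$\left(b{\left(t \right)} + k\right)^{2} = \left(28 - 15\right)^{2} = 13^{2} = 169$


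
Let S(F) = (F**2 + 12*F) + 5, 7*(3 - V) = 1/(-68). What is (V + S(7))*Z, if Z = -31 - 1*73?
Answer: -1745042/119 ≈ -14664.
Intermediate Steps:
V = 1429/476 (V = 3 - 1/7/(-68) = 3 - 1/7*(-1/68) = 3 + 1/476 = 1429/476 ≈ 3.0021)
Z = -104 (Z = -31 - 73 = -104)
S(F) = 5 + F**2 + 12*F
(V + S(7))*Z = (1429/476 + (5 + 7**2 + 12*7))*(-104) = (1429/476 + (5 + 49 + 84))*(-104) = (1429/476 + 138)*(-104) = (67117/476)*(-104) = -1745042/119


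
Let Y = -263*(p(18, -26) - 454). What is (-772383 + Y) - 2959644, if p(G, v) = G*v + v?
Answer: -3482703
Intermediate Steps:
p(G, v) = v + G*v
Y = 249324 (Y = -263*(-26*(1 + 18) - 454) = -263*(-26*19 - 454) = -263*(-494 - 454) = -263*(-948) = 249324)
(-772383 + Y) - 2959644 = (-772383 + 249324) - 2959644 = -523059 - 2959644 = -3482703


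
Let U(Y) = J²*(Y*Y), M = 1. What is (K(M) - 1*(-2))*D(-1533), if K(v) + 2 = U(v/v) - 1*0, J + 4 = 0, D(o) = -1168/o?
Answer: 256/21 ≈ 12.190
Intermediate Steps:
J = -4 (J = -4 + 0 = -4)
U(Y) = 16*Y² (U(Y) = (-4)²*(Y*Y) = 16*Y²)
K(v) = 14 (K(v) = -2 + (16*(v/v)² - 1*0) = -2 + (16*1² + 0) = -2 + (16*1 + 0) = -2 + (16 + 0) = -2 + 16 = 14)
(K(M) - 1*(-2))*D(-1533) = (14 - 1*(-2))*(-1168/(-1533)) = (14 + 2)*(-1168*(-1/1533)) = 16*(16/21) = 256/21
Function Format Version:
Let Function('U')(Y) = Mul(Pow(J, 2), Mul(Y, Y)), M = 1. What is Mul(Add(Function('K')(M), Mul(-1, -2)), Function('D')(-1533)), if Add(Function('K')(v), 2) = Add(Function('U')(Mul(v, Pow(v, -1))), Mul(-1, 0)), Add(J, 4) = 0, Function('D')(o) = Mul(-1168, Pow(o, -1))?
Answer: Rational(256, 21) ≈ 12.190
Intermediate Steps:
J = -4 (J = Add(-4, 0) = -4)
Function('U')(Y) = Mul(16, Pow(Y, 2)) (Function('U')(Y) = Mul(Pow(-4, 2), Mul(Y, Y)) = Mul(16, Pow(Y, 2)))
Function('K')(v) = 14 (Function('K')(v) = Add(-2, Add(Mul(16, Pow(Mul(v, Pow(v, -1)), 2)), Mul(-1, 0))) = Add(-2, Add(Mul(16, Pow(1, 2)), 0)) = Add(-2, Add(Mul(16, 1), 0)) = Add(-2, Add(16, 0)) = Add(-2, 16) = 14)
Mul(Add(Function('K')(M), Mul(-1, -2)), Function('D')(-1533)) = Mul(Add(14, Mul(-1, -2)), Mul(-1168, Pow(-1533, -1))) = Mul(Add(14, 2), Mul(-1168, Rational(-1, 1533))) = Mul(16, Rational(16, 21)) = Rational(256, 21)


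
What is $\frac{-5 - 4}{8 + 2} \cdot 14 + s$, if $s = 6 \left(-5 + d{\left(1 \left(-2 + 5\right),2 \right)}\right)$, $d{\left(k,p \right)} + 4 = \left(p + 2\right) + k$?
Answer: $- \frac{123}{5} \approx -24.6$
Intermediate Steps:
$d{\left(k,p \right)} = -2 + k + p$ ($d{\left(k,p \right)} = -4 + \left(\left(p + 2\right) + k\right) = -4 + \left(\left(2 + p\right) + k\right) = -4 + \left(2 + k + p\right) = -2 + k + p$)
$s = -12$ ($s = 6 \left(-5 + \left(-2 + 1 \left(-2 + 5\right) + 2\right)\right) = 6 \left(-5 + \left(-2 + 1 \cdot 3 + 2\right)\right) = 6 \left(-5 + \left(-2 + 3 + 2\right)\right) = 6 \left(-5 + 3\right) = 6 \left(-2\right) = -12$)
$\frac{-5 - 4}{8 + 2} \cdot 14 + s = \frac{-5 - 4}{8 + 2} \cdot 14 - 12 = - \frac{9}{10} \cdot 14 - 12 = \left(-9\right) \frac{1}{10} \cdot 14 - 12 = \left(- \frac{9}{10}\right) 14 - 12 = - \frac{63}{5} - 12 = - \frac{123}{5}$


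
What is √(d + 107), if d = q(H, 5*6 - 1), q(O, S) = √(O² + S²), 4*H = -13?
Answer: √(428 + 5*√545)/2 ≈ 11.670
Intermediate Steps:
H = -13/4 (H = (¼)*(-13) = -13/4 ≈ -3.2500)
d = 5*√545/4 (d = √((-13/4)² + (5*6 - 1)²) = √(169/16 + (30 - 1)²) = √(169/16 + 29²) = √(169/16 + 841) = √(13625/16) = 5*√545/4 ≈ 29.182)
√(d + 107) = √(5*√545/4 + 107) = √(107 + 5*√545/4)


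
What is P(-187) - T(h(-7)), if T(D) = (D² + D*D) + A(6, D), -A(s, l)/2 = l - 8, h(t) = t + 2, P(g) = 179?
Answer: 103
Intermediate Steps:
h(t) = 2 + t
A(s, l) = 16 - 2*l (A(s, l) = -2*(l - 8) = -2*(-8 + l) = 16 - 2*l)
T(D) = 16 - 2*D + 2*D² (T(D) = (D² + D*D) + (16 - 2*D) = (D² + D²) + (16 - 2*D) = 2*D² + (16 - 2*D) = 16 - 2*D + 2*D²)
P(-187) - T(h(-7)) = 179 - (16 - 2*(2 - 7) + 2*(2 - 7)²) = 179 - (16 - 2*(-5) + 2*(-5)²) = 179 - (16 + 10 + 2*25) = 179 - (16 + 10 + 50) = 179 - 1*76 = 179 - 76 = 103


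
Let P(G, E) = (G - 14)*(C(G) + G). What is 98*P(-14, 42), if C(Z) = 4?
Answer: 27440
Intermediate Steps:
P(G, E) = (-14 + G)*(4 + G) (P(G, E) = (G - 14)*(4 + G) = (-14 + G)*(4 + G))
98*P(-14, 42) = 98*(-56 + (-14)² - 10*(-14)) = 98*(-56 + 196 + 140) = 98*280 = 27440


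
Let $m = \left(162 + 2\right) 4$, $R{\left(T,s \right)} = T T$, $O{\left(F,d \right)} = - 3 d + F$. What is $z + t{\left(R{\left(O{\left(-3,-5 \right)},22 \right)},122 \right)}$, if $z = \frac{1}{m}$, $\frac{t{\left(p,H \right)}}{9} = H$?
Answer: $\frac{720289}{656} \approx 1098.0$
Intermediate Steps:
$O{\left(F,d \right)} = F - 3 d$
$R{\left(T,s \right)} = T^{2}$
$m = 656$ ($m = 164 \cdot 4 = 656$)
$t{\left(p,H \right)} = 9 H$
$z = \frac{1}{656} \approx 0.0015244$
$z + t{\left(R{\left(O{\left(-3,-5 \right)},22 \right)},122 \right)} = \frac{1}{656} + 9 \cdot 122 = \frac{1}{656} + 1098 = \frac{720289}{656}$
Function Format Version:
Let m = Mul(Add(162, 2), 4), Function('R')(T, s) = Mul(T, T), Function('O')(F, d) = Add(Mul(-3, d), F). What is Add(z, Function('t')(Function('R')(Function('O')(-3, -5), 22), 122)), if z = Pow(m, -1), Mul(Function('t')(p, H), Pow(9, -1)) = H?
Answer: Rational(720289, 656) ≈ 1098.0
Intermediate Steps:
Function('O')(F, d) = Add(F, Mul(-3, d))
Function('R')(T, s) = Pow(T, 2)
m = 656 (m = Mul(164, 4) = 656)
Function('t')(p, H) = Mul(9, H)
z = Rational(1, 656) (z = Pow(656, -1) = Rational(1, 656) ≈ 0.0015244)
Add(z, Function('t')(Function('R')(Function('O')(-3, -5), 22), 122)) = Add(Rational(1, 656), Mul(9, 122)) = Add(Rational(1, 656), 1098) = Rational(720289, 656)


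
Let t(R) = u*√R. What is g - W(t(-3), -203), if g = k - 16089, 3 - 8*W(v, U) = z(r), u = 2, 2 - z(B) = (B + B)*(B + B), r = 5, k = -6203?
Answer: -178437/8 ≈ -22305.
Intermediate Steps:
z(B) = 2 - 4*B² (z(B) = 2 - (B + B)*(B + B) = 2 - 2*B*2*B = 2 - 4*B²)
t(R) = 2*√R
W(v, U) = 101/8 (W(v, U) = 3/8 - (2 - 4*5²)/8 = 3/8 - (2 - 4*25)/8 = 3/8 - (2 - 100)/8 = 3/8 - ⅛*(-98) = 3/8 + 49/4 = 101/8)
g = -22292 (g = -6203 - 16089 = -22292)
g - W(t(-3), -203) = -22292 - 1*101/8 = -22292 - 101/8 = -178437/8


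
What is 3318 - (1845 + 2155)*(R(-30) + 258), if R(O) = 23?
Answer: -1120682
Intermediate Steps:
3318 - (1845 + 2155)*(R(-30) + 258) = 3318 - (1845 + 2155)*(23 + 258) = 3318 - 4000*281 = 3318 - 1*1124000 = 3318 - 1124000 = -1120682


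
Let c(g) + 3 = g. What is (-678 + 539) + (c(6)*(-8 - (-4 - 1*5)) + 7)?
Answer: -129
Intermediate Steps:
c(g) = -3 + g
(-678 + 539) + (c(6)*(-8 - (-4 - 1*5)) + 7) = (-678 + 539) + ((-3 + 6)*(-8 - (-4 - 1*5)) + 7) = -139 + (3*(-8 - (-4 - 5)) + 7) = -139 + (3*(-8 - 1*(-9)) + 7) = -139 + (3*(-8 + 9) + 7) = -139 + (3*1 + 7) = -139 + (3 + 7) = -139 + 10 = -129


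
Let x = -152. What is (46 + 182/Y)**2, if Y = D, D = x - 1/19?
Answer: 16753678096/8346321 ≈ 2007.3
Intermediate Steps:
D = -2889/19 (D = -152 - 1/19 = -2889/19 ≈ -152.05)
Y = -2889/19 ≈ -152.05
(46 + 182/Y)**2 = (46 + 182/(-2889/19))**2 = (46 + 182*(-19/2889))**2 = (46 - 3458/2889)**2 = (129436/2889)**2 = 16753678096/8346321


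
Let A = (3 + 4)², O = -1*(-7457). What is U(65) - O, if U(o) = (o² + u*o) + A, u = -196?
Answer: -15923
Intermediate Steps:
O = 7457
A = 49 (A = 7² = 49)
U(o) = 49 + o² - 196*o (U(o) = (o² - 196*o) + 49 = 49 + o² - 196*o)
U(65) - O = (49 + 65² - 196*65) - 1*7457 = (49 + 4225 - 12740) - 7457 = -8466 - 7457 = -15923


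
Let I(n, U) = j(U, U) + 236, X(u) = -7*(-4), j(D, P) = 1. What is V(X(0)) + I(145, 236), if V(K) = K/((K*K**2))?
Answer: 185809/784 ≈ 237.00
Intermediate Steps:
X(u) = 28
V(K) = K**(-2) (V(K) = K/(K**3) = K/K**3 = K**(-2))
I(n, U) = 237 (I(n, U) = 1 + 236 = 237)
V(X(0)) + I(145, 236) = 28**(-2) + 237 = 1/784 + 237 = 185809/784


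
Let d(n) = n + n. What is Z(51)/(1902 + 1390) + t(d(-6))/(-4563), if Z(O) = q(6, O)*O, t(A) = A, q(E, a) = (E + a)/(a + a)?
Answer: 113033/10014264 ≈ 0.011287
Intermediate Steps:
q(E, a) = (E + a)/(2*a) (q(E, a) = (E + a)/((2*a)) = (E + a)*(1/(2*a)) = (E + a)/(2*a))
d(n) = 2*n
Z(O) = 3 + O/2 (Z(O) = ((6 + O)/(2*O))*O = 3 + O/2)
Z(51)/(1902 + 1390) + t(d(-6))/(-4563) = (3 + (½)*51)/(1902 + 1390) + (2*(-6))/(-4563) = (3 + 51/2)/3292 - 12*(-1/4563) = (57/2)*(1/3292) + 4/1521 = 57/6584 + 4/1521 = 113033/10014264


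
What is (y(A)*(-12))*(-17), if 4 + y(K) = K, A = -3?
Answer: -1428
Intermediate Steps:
y(K) = -4 + K
(y(A)*(-12))*(-17) = ((-4 - 3)*(-12))*(-17) = -7*(-12)*(-17) = 84*(-17) = -1428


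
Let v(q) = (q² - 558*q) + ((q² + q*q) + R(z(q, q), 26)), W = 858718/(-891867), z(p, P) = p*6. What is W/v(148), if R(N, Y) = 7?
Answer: 858718/15041336955 ≈ 5.7091e-5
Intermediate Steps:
z(p, P) = 6*p
W = -858718/891867 (W = 858718*(-1/891867) = -858718/891867 ≈ -0.96283)
v(q) = 7 - 558*q + 3*q² (v(q) = (q² - 558*q) + ((q² + q*q) + 7) = (q² - 558*q) + ((q² + q²) + 7) = (q² - 558*q) + (2*q² + 7) = (q² - 558*q) + (7 + 2*q²) = 7 - 558*q + 3*q²)
W/v(148) = -858718/(891867*(7 - 558*148 + 3*148²)) = -858718/(891867*(7 - 82584 + 3*21904)) = -858718/(891867*(7 - 82584 + 65712)) = -858718/891867/(-16865) = -858718/891867*(-1/16865) = 858718/15041336955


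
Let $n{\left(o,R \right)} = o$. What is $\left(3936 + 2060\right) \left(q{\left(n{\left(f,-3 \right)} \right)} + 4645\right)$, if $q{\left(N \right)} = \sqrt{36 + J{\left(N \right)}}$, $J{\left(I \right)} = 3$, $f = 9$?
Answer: $27851420 + 5996 \sqrt{39} \approx 2.7889 \cdot 10^{7}$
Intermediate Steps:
$q{\left(N \right)} = \sqrt{39}$ ($q{\left(N \right)} = \sqrt{36 + 3} = \sqrt{39}$)
$\left(3936 + 2060\right) \left(q{\left(n{\left(f,-3 \right)} \right)} + 4645\right) = \left(3936 + 2060\right) \left(\sqrt{39} + 4645\right) = 5996 \left(4645 + \sqrt{39}\right) = 27851420 + 5996 \sqrt{39}$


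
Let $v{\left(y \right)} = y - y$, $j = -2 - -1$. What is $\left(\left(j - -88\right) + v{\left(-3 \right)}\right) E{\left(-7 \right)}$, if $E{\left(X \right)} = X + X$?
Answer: $-1218$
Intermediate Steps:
$j = -1$ ($j = -2 + 1 = -1$)
$v{\left(y \right)} = 0$
$E{\left(X \right)} = 2 X$
$\left(\left(j - -88\right) + v{\left(-3 \right)}\right) E{\left(-7 \right)} = \left(\left(-1 - -88\right) + 0\right) 2 \left(-7\right) = \left(\left(-1 + 88\right) + 0\right) \left(-14\right) = \left(87 + 0\right) \left(-14\right) = 87 \left(-14\right) = -1218$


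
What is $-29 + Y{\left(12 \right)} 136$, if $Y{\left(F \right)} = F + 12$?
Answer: $3235$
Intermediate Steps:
$Y{\left(F \right)} = 12 + F$
$-29 + Y{\left(12 \right)} 136 = -29 + \left(12 + 12\right) 136 = -29 + 24 \cdot 136 = -29 + 3264 = 3235$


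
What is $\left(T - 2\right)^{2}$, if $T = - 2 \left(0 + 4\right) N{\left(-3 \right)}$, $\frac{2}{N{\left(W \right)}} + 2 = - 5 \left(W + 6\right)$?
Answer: $\frac{324}{289} \approx 1.1211$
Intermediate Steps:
$N{\left(W \right)} = \frac{2}{-32 - 5 W}$ ($N{\left(W \right)} = \frac{2}{-2 - 5 \left(W + 6\right)} = \frac{2}{-2 - 5 \left(6 + W\right)} = \frac{2}{-2 - \left(30 + 5 W\right)} = \frac{2}{-32 - 5 W}$)
$T = \frac{16}{17}$ ($T = - 2 \left(0 + 4\right) \left(- \frac{2}{32 + 5 \left(-3\right)}\right) = \left(-2\right) 4 \left(- \frac{2}{32 - 15}\right) = - 8 \left(- \frac{2}{17}\right) = - 8 \left(\left(-2\right) \frac{1}{17}\right) = \left(-8\right) \left(- \frac{2}{17}\right) = \frac{16}{17} \approx 0.94118$)
$\left(T - 2\right)^{2} = \left(\frac{16}{17} - 2\right)^{2} = \left(- \frac{18}{17}\right)^{2} = \frac{324}{289}$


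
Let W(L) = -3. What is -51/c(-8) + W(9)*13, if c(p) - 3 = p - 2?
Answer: -222/7 ≈ -31.714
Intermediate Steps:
c(p) = 1 + p (c(p) = 3 + (p - 2) = 3 + (-2 + p) = 1 + p)
-51/c(-8) + W(9)*13 = -51/(1 - 8) - 3*13 = -51/(-7) - 39 = -51*(-⅐) - 39 = 51/7 - 39 = -222/7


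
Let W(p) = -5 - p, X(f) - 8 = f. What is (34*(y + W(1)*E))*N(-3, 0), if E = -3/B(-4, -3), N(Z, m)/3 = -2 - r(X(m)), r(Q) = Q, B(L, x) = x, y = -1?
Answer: 7140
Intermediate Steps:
X(f) = 8 + f
N(Z, m) = -30 - 3*m (N(Z, m) = 3*(-2 - (8 + m)) = 3*(-2 + (-8 - m)) = 3*(-10 - m) = -30 - 3*m)
E = 1 (E = -3/(-3) = -3*(-1/3) = 1)
(34*(y + W(1)*E))*N(-3, 0) = (34*(-1 + (-5 - 1*1)*1))*(-30 - 3*0) = (34*(-1 + (-5 - 1)*1))*(-30 + 0) = (34*(-1 - 6*1))*(-30) = (34*(-1 - 6))*(-30) = (34*(-7))*(-30) = -238*(-30) = 7140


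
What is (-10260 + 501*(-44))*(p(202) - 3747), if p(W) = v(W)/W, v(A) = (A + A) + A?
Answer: 120946176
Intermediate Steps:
v(A) = 3*A (v(A) = 2*A + A = 3*A)
p(W) = 3 (p(W) = (3*W)/W = 3)
(-10260 + 501*(-44))*(p(202) - 3747) = (-10260 + 501*(-44))*(3 - 3747) = (-10260 - 22044)*(-3744) = -32304*(-3744) = 120946176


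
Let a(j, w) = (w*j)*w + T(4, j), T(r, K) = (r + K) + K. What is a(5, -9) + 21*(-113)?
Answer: -1954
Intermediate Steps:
T(r, K) = r + 2*K (T(r, K) = (K + r) + K = r + 2*K)
a(j, w) = 4 + 2*j + j*w² (a(j, w) = (w*j)*w + (4 + 2*j) = (j*w)*w + (4 + 2*j) = j*w² + (4 + 2*j) = 4 + 2*j + j*w²)
a(5, -9) + 21*(-113) = (4 + 2*5 + 5*(-9)²) + 21*(-113) = (4 + 10 + 5*81) - 2373 = (4 + 10 + 405) - 2373 = 419 - 2373 = -1954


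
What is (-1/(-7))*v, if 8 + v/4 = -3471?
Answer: -1988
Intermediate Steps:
v = -13916 (v = -32 + 4*(-3471) = -32 - 13884 = -13916)
(-1/(-7))*v = -1/(-7)*(-13916) = -1*(-⅐)*(-13916) = (⅐)*(-13916) = -1988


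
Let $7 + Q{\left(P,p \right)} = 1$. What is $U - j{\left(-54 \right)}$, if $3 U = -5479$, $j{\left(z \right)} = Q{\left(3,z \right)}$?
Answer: $- \frac{5461}{3} \approx -1820.3$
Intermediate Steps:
$Q{\left(P,p \right)} = -6$ ($Q{\left(P,p \right)} = -7 + 1 = -6$)
$j{\left(z \right)} = -6$
$U = - \frac{5479}{3}$ ($U = \frac{1}{3} \left(-5479\right) = - \frac{5479}{3} \approx -1826.3$)
$U - j{\left(-54 \right)} = - \frac{5479}{3} - -6 = - \frac{5479}{3} + 6 = - \frac{5461}{3}$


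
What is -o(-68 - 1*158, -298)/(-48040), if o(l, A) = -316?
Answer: -79/12010 ≈ -0.0065778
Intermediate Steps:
-o(-68 - 1*158, -298)/(-48040) = -(-316)/(-48040) = -(-316)*(-1)/48040 = -1*79/12010 = -79/12010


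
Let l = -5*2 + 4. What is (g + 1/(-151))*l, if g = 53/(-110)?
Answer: 24339/8305 ≈ 2.9306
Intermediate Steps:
g = -53/110 (g = 53*(-1/110) = -53/110 ≈ -0.48182)
l = -6 (l = -10 + 4 = -6)
(g + 1/(-151))*l = (-53/110 + 1/(-151))*(-6) = (-53/110 - 1/151)*(-6) = -8113/16610*(-6) = 24339/8305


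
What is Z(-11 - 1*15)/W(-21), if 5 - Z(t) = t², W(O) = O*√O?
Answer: -671*I*√21/441 ≈ -6.9726*I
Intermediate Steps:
W(O) = O^(3/2)
Z(t) = 5 - t²
Z(-11 - 1*15)/W(-21) = (5 - (-11 - 1*15)²)/((-21)^(3/2)) = (5 - (-11 - 15)²)/((-21*I*√21)) = (5 - 1*(-26)²)*(I*√21/441) = (5 - 1*676)*(I*√21/441) = (5 - 676)*(I*√21/441) = -671*I*√21/441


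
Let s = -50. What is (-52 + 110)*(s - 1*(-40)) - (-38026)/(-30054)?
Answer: -8734673/15027 ≈ -581.27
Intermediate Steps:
(-52 + 110)*(s - 1*(-40)) - (-38026)/(-30054) = (-52 + 110)*(-50 - 1*(-40)) - (-38026)/(-30054) = 58*(-50 + 40) - (-38026)*(-1)/30054 = 58*(-10) - 1*19013/15027 = -580 - 19013/15027 = -8734673/15027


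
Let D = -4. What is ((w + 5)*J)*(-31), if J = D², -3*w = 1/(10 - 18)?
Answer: -7502/3 ≈ -2500.7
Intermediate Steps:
w = 1/24 (w = -1/(3*(10 - 18)) = -⅓/(-8) = -⅓*(-⅛) = 1/24 ≈ 0.041667)
J = 16 (J = (-4)² = 16)
((w + 5)*J)*(-31) = ((1/24 + 5)*16)*(-31) = ((121/24)*16)*(-31) = (242/3)*(-31) = -7502/3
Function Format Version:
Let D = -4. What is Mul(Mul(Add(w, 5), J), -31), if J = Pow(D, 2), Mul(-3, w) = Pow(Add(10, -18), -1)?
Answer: Rational(-7502, 3) ≈ -2500.7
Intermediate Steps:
w = Rational(1, 24) (w = Mul(Rational(-1, 3), Pow(Add(10, -18), -1)) = Mul(Rational(-1, 3), Pow(-8, -1)) = Mul(Rational(-1, 3), Rational(-1, 8)) = Rational(1, 24) ≈ 0.041667)
J = 16 (J = Pow(-4, 2) = 16)
Mul(Mul(Add(w, 5), J), -31) = Mul(Mul(Add(Rational(1, 24), 5), 16), -31) = Mul(Mul(Rational(121, 24), 16), -31) = Mul(Rational(242, 3), -31) = Rational(-7502, 3)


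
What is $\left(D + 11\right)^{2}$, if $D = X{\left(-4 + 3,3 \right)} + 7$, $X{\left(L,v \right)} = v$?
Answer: $441$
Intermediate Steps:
$D = 10$ ($D = 3 + 7 = 10$)
$\left(D + 11\right)^{2} = \left(10 + 11\right)^{2} = 21^{2} = 441$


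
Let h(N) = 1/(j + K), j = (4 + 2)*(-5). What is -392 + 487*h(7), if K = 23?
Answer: -3231/7 ≈ -461.57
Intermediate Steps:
j = -30 (j = 6*(-5) = -30)
h(N) = -⅐ (h(N) = 1/(-30 + 23) = 1/(-7) = -⅐)
-392 + 487*h(7) = -392 + 487*(-⅐) = -392 - 487/7 = -3231/7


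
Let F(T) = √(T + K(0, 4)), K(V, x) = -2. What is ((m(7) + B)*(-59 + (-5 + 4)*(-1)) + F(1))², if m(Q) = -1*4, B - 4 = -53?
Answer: (3074 + I)² ≈ 9.4495e+6 + 6.15e+3*I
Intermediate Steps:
B = -49 (B = 4 - 53 = -49)
m(Q) = -4
F(T) = √(-2 + T) (F(T) = √(T - 2) = √(-2 + T))
((m(7) + B)*(-59 + (-5 + 4)*(-1)) + F(1))² = ((-4 - 49)*(-59 + (-5 + 4)*(-1)) + √(-2 + 1))² = (-53*(-59 - 1*(-1)) + √(-1))² = (-53*(-59 + 1) + I)² = (-53*(-58) + I)² = (3074 + I)²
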